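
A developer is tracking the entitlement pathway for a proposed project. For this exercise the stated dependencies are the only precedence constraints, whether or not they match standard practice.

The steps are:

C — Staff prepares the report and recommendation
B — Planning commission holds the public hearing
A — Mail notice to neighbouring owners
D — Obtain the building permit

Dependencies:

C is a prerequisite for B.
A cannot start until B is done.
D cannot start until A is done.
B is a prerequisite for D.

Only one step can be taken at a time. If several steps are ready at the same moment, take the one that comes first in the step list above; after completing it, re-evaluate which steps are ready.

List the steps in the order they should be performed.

C, B, A, D

C is the only step with nothing outstanding, so it goes first.
B needed C, now all done → B.
A needed B, now all done → A.
D needed B and A, now all done → D.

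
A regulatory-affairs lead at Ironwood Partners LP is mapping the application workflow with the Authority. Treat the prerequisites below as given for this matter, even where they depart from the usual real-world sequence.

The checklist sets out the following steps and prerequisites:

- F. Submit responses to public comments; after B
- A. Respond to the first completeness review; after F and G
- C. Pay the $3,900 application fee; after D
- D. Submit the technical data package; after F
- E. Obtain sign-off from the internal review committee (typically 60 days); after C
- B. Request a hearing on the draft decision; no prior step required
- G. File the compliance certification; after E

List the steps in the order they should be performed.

B, F, D, C, E, G, A

B is the only step with nothing outstanding, so it goes first.
That leaves F as the only ready step → F.
D is the only step now ready → D.
C needed D, now all done → C.
E needed C, now all done → E.
G is the only step now ready → G.
A needed F and G, now all done → A.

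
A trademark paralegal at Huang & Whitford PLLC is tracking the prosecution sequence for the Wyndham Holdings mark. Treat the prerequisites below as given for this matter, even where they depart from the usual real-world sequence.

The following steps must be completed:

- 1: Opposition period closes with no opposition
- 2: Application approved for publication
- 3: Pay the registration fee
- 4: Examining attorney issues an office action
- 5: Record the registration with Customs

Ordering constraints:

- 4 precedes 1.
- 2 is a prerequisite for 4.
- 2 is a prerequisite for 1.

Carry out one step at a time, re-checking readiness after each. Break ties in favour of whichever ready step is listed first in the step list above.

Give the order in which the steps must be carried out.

2, 3, 4, 1, 5

2, 3 and 5 have no prerequisites; 2 is listed earlier, so 2 is first.
Ready: 3, 4 and 5. 3 is listed earlier → 3.
4 and 5 are both available; 4 is listed earlier → 4.
1 and 5 are both available; 1 is listed earlier → 1.
That leaves 5 as the only ready step → 5.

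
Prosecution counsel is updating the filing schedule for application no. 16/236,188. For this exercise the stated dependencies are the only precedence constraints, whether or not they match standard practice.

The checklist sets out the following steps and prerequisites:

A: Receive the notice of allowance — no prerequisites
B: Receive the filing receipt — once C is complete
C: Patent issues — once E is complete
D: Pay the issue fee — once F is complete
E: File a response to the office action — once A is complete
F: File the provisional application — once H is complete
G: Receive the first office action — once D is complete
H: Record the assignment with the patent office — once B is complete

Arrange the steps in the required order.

Only A has no prerequisites, so it is first.
E needed A, now all done → E.
C needed E, now all done → C.
B needed C, now all done → B.
Next only H has its prerequisites met → H.
F needed H, now all done → F.
D is the only step now ready → D.
Next only G has its prerequisites met → G.

A → E → C → B → H → F → D → G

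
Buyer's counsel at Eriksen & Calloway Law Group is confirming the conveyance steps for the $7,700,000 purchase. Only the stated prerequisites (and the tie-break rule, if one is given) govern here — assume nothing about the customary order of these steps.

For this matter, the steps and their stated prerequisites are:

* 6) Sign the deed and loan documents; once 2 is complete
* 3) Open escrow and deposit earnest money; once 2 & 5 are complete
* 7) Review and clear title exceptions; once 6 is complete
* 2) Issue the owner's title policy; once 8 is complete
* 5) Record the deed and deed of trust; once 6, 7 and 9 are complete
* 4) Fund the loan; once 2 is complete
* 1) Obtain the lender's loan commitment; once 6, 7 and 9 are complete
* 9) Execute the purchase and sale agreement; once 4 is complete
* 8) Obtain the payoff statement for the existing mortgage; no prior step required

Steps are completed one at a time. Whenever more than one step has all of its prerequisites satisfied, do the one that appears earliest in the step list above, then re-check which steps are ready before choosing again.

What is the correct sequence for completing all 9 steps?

Only 8 has no prerequisites, so it is first.
2 is the only step now ready → 2.
6 and 4 are both available; 6 is listed earlier → 6.
7 now also ready, so the ready set is {7, 4}; 7 is listed earlier → 7.
4 is the only step now ready → 4.
9 needed 4, now all done → 9.
Now 5 and 1 have their prerequisites met. 5 is listed earlier, so 5 next.
Now 3 and 1 have their prerequisites met. 3 is listed earlier, so 3 next.
Next only 1 has its prerequisites met → 1.

8, 2, 6, 7, 4, 9, 5, 3, 1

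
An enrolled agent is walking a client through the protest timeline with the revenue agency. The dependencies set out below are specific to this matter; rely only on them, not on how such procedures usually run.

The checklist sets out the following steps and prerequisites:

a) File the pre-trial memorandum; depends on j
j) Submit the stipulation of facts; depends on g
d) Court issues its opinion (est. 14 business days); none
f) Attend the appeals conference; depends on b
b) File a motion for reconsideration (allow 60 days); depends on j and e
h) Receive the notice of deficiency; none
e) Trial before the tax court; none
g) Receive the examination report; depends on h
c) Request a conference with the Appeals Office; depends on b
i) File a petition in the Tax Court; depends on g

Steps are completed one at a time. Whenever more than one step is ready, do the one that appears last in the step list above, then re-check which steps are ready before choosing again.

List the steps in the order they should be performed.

e, h and d have no prerequisites; e is listed later, so e is first.
h and d are both available; h is listed later → h.
g and d are both available; g is listed later → g.
i, d and j are all available; i is listed later → i.
d and j are both available; d is listed later → d.
j needed g, now all done → j.
Ready: b and a. b is listed later → b.
Ready: c, f and a. c is listed later → c.
Now f and a have their prerequisites met. f is listed later, so f next.
Next only a has its prerequisites met → a.

e h g i d j b c f a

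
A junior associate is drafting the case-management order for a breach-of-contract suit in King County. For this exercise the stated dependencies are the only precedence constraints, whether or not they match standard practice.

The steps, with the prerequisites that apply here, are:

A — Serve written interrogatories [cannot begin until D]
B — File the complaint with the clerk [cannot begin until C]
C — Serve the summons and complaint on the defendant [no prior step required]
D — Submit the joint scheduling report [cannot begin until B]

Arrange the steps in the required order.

C, B, D, A

C is the only step with nothing outstanding, so it goes first.
That leaves B as the only ready step → B.
That leaves D as the only ready step → D.
A is the only step now ready → A.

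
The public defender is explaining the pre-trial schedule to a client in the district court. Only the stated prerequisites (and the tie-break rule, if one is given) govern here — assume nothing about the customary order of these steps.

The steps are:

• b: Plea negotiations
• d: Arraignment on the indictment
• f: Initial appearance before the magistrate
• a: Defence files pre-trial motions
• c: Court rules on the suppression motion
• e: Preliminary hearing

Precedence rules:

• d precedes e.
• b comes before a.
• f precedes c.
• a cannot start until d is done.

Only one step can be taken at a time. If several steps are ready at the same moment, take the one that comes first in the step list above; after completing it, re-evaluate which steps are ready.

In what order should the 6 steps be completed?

b, d, f, a, c, e

Nothing is required for b, d and f. b is listed earlier → b first.
Now d and f have their prerequisites met. d is listed earlier, so d next.
Ready: f, a and e. f is listed earlier → f.
Ready: a, c and e. a is listed earlier → a.
Ready: c and e. c is listed earlier → c.
e needed d, now all done → e.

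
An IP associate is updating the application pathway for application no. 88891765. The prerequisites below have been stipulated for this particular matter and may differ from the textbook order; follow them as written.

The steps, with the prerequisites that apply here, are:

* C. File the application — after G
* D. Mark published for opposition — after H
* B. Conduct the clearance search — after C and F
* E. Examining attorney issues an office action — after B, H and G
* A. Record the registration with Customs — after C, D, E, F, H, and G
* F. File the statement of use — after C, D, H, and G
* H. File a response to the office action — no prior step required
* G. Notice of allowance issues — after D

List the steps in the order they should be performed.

H, D, G, C, F, B, E, A

Only H has no prerequisites, so it is first.
Next only D has its prerequisites met → D.
G is the only step now ready → G.
C needed G, now all done → C.
F is the only step now ready → F.
B needed C and F, now all done → B.
E needed B, H and G, now all done → E.
A needed C, D, E, F, H and G, now all done → A.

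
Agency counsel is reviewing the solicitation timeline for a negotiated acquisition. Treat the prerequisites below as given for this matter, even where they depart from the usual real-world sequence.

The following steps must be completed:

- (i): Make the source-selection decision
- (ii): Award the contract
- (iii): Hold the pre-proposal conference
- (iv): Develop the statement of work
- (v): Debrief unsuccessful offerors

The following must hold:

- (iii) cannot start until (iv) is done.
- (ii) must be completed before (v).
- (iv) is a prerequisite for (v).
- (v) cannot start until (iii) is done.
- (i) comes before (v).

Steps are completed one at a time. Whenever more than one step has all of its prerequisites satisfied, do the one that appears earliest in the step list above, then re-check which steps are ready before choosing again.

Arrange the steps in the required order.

Nothing is required for (i), (ii) and (iv). (i) is listed earlier → (i) first.
Ready: (ii) and (iv). (ii) is listed earlier → (ii).
(iv) is the only step now ready → (iv).
That leaves (iii) as the only ready step → (iii).
(v) is the only step now ready → (v).

(i), (ii), (iv), (iii), (v)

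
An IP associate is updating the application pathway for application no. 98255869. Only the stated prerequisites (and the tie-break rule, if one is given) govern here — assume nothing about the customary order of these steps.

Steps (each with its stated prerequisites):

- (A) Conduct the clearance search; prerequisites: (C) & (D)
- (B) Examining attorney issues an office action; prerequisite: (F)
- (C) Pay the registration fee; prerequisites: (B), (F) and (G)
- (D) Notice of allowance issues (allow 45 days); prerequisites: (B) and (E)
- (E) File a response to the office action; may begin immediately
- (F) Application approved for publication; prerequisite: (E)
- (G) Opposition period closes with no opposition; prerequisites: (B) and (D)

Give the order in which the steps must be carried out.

(E), (F), (B), (D), (G), (C), (A)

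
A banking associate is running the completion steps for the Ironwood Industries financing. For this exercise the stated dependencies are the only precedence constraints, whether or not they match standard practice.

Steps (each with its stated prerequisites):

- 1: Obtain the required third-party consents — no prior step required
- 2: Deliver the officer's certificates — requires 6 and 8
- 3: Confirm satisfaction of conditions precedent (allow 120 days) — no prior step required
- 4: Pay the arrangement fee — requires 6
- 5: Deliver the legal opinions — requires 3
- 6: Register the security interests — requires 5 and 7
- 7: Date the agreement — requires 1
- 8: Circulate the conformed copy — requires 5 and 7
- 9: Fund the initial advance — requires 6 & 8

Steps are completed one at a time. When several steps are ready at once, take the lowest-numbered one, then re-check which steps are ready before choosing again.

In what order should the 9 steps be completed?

1 3 5 7 6 4 8 2 9

Nothing is required for 1 and 3. 1 has the earlier label → 1 first.
7 now also ready, so the ready set is {3, 7}; 3 has the earlier label → 3.
Now 5 and 7 have their prerequisites met. 5 has the earlier label, so 5 next.
7 is the only step now ready → 7.
Now 6 and 8 have their prerequisites met. 6 has the earlier label, so 6 next.
4 and 8 are both available; 4 has the earlier label → 4.
Next only 8 has its prerequisites met → 8.
2 and 9 are both available; 2 has the earlier label → 2.
That leaves 9 as the only ready step → 9.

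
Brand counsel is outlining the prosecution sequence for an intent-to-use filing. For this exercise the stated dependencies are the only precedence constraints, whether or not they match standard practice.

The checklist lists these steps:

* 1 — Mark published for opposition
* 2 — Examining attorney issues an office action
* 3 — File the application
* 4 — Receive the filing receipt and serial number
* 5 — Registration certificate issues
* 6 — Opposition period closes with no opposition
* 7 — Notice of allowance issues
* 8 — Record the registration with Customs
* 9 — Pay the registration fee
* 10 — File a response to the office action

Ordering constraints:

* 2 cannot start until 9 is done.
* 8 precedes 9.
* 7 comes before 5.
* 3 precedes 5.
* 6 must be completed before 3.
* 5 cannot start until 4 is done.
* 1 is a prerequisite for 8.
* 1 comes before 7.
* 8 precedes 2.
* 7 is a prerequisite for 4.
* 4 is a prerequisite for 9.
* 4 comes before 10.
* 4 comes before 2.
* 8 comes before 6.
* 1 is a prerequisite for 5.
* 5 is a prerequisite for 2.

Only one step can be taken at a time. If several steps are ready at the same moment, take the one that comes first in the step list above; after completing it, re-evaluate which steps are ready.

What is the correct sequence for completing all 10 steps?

1 → 7 → 4 → 8 → 6 → 3 → 5 → 9 → 2 → 10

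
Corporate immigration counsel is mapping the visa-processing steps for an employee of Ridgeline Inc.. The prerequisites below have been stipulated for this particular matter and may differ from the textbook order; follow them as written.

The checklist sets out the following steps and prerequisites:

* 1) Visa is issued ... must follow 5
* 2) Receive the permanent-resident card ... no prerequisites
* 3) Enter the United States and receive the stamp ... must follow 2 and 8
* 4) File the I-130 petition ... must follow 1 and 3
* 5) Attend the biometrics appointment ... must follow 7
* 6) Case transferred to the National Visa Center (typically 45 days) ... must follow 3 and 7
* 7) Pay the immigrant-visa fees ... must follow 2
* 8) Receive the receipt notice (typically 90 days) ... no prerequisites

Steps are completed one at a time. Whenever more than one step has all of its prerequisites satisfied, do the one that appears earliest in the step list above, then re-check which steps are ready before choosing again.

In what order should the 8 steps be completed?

2 7 5 1 8 3 4 6

2 and 8 have no prerequisites; 2 is listed earlier, so 2 is first.
Now 7 and 8 have their prerequisites met. 7 is listed earlier, so 7 next.
5 now also ready, so the ready set is {5, 8}; 5 is listed earlier → 5.
Now 1 and 8 have their prerequisites met. 1 is listed earlier, so 1 next.
Next only 8 has its prerequisites met → 8.
That leaves 3 as the only ready step → 3.
Ready: 4 and 6. 4 is listed earlier → 4.
Next only 6 has its prerequisites met → 6.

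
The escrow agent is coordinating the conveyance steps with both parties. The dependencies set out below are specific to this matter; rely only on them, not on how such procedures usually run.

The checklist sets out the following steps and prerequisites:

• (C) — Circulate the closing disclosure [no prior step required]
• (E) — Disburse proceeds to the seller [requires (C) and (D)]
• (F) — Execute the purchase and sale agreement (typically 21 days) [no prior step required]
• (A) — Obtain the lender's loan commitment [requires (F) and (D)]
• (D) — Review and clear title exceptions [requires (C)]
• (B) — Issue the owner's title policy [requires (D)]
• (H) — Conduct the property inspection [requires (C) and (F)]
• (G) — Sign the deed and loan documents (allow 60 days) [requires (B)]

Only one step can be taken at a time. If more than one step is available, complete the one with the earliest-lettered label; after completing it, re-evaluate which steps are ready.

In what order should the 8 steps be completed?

Nothing is required for (C) and (F). (C) has the earlier label → (C) first.
(D) now also ready, so the ready set is {(D), (F)}; (D) has the earlier label → (D).
Ready: (B), (E) and (F). (B) has the earlier label → (B).
Ready: (E), (F) and (G). (E) has the earlier label → (E).
Ready: (F) and (G). (F) has the earlier label → (F).
(A) and (H) now also ready, so the ready set is {(A), (G), (H)}; (A) has the earlier label → (A).
Now (G) and (H) have their prerequisites met. (G) has the earlier label, so (G) next.
(H) needed (C) and (F), now all done → (H).

(C) → (D) → (B) → (E) → (F) → (A) → (G) → (H)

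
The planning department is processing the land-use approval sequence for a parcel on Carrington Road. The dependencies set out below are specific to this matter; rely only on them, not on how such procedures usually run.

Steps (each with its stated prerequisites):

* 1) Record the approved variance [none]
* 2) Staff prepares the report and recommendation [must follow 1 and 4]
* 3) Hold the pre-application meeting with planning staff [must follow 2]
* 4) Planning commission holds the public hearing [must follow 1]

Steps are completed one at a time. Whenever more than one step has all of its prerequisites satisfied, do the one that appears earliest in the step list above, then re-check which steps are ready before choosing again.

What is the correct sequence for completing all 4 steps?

1 has no prerequisites → 1 first.
4 is the only step now ready → 4.
2 needed 1 and 4, now all done → 2.
That leaves 3 as the only ready step → 3.

1, 4, 2, 3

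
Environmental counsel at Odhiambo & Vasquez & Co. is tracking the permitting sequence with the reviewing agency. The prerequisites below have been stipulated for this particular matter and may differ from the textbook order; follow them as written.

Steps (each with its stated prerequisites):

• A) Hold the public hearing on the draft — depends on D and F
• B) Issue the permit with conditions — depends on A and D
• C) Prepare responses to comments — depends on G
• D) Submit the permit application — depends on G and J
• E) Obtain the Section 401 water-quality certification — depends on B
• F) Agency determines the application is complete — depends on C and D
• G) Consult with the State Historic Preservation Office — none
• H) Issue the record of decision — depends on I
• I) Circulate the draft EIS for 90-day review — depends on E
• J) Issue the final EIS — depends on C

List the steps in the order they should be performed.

G is the only step with nothing outstanding, so it goes first.
C needed G, now all done → C.
J needed C, now all done → J.
D needed G and J, now all done → D.
F needed C and D, now all done → F.
A needed D and F, now all done → A.
B is the only step now ready → B.
E needed B, now all done → E.
I needed E, now all done → I.
H needed I, now all done → H.

G C J D F A B E I H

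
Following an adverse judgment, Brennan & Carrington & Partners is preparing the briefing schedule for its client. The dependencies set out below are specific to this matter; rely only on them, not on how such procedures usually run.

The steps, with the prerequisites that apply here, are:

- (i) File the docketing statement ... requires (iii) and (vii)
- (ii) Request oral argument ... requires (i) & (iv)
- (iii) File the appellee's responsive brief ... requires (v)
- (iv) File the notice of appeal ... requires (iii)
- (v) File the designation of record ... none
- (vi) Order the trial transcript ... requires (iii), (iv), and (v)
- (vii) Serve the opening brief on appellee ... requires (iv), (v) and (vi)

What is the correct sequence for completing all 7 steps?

(v) has no prerequisites → (v) first.
(iii) needed (v), now all done → (iii).
That leaves (iv) as the only ready step → (iv).
(vi) needed (iii), (iv) and (v), now all done → (vi).
Next only (vii) has its prerequisites met → (vii).
(i) is the only step now ready → (i).
That leaves (ii) as the only ready step → (ii).

(v) (iii) (iv) (vi) (vii) (i) (ii)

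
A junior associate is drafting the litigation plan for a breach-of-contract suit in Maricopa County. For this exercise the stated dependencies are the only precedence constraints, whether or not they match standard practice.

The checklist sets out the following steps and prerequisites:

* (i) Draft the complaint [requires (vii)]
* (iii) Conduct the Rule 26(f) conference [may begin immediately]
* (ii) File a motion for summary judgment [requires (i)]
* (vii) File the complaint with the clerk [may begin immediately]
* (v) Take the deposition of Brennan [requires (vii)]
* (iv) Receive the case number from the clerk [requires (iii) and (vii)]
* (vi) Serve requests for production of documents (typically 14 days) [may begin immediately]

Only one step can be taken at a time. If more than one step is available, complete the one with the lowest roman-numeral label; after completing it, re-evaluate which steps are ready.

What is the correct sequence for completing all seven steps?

Nothing is required for (iii), (vi) and (vii). (iii) has the earlier label → (iii) first.
Ready: (vi) and (vii). (vi) has the earlier label → (vi).
Next only (vii) has its prerequisites met → (vii).
Now (i), (iv) and (v) have their prerequisites met. (i) has the earlier label, so (i) next.
(ii) now also ready, so the ready set is {(ii), (iv), (v)}; (ii) has the earlier label → (ii).
Ready: (iv) and (v). (iv) has the earlier label → (iv).
Next only (v) has its prerequisites met → (v).

(iii), (vi), (vii), (i), (ii), (iv), (v)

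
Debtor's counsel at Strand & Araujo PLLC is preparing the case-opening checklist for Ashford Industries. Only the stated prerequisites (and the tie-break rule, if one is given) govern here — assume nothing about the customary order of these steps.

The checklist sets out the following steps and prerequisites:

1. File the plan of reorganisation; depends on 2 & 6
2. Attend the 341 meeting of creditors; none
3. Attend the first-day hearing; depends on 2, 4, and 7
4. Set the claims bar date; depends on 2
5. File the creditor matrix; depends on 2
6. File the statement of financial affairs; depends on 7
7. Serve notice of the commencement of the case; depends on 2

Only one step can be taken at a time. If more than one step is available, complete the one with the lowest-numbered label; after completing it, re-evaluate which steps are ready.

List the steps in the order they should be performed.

2 is the only step with nothing outstanding, so it goes first.
Ready: 4, 5 and 7. 4 has the earlier label → 4.
Now 5 and 7 have their prerequisites met. 5 has the earlier label, so 5 next.
Next only 7 has its prerequisites met → 7.
Now 3 and 6 have their prerequisites met. 3 has the earlier label, so 3 next.
6 needed 7, now all done → 6.
That leaves 1 as the only ready step → 1.

2 → 4 → 5 → 7 → 3 → 6 → 1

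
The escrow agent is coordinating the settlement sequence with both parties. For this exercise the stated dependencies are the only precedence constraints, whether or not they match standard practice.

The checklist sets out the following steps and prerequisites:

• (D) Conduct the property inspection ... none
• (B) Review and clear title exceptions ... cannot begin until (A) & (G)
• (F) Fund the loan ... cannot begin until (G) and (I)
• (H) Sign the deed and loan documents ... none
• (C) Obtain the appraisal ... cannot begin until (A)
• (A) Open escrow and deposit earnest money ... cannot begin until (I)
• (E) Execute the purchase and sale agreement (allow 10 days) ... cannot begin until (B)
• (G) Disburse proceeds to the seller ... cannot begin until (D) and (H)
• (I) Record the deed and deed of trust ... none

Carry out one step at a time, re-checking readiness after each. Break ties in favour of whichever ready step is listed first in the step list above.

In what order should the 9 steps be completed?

(D) (H) (G) (I) (F) (A) (B) (C) (E)

(D), (H) and (I) have no prerequisites; (D) is listed earlier, so (D) is first.
Ready: (H) and (I). (H) is listed earlier → (H).
(G) and (I) are both available; (G) is listed earlier → (G).
Next only (I) has its prerequisites met → (I).
Ready: (F) and (A). (F) is listed earlier → (F).
(A) is the only step now ready → (A).
(B) and (C) are both available; (B) is listed earlier → (B).
Now (C) and (E) have their prerequisites met. (C) is listed earlier, so (C) next.
(E) needed (B), now all done → (E).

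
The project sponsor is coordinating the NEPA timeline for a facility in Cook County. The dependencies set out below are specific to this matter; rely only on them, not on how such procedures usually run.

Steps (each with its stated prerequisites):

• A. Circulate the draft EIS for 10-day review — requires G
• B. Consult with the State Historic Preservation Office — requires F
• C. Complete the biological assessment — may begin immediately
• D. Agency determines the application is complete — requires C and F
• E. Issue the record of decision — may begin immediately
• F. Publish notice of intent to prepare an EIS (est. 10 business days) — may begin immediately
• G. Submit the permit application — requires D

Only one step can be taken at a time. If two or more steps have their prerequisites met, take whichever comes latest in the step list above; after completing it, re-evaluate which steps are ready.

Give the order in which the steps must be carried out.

F, E, C, D, G, B, A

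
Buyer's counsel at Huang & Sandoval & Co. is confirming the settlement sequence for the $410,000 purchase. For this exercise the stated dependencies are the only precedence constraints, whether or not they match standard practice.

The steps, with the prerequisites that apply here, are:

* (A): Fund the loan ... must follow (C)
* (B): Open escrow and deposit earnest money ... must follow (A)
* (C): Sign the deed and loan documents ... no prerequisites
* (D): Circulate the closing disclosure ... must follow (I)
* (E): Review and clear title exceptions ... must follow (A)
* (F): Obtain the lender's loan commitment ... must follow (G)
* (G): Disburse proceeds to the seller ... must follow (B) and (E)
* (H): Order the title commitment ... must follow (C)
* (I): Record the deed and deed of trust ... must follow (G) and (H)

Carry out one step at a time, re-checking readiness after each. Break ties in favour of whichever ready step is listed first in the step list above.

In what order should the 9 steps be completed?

(C) has no prerequisites → (C) first.
Now (A) and (H) have their prerequisites met. (A) is listed earlier, so (A) next.
Now (B), (E) and (H) have their prerequisites met. (B) is listed earlier, so (B) next.
Ready: (E) and (H). (E) is listed earlier → (E).
(G) now also ready, so the ready set is {(G), (H)}; (G) is listed earlier → (G).
(F) now also ready, so the ready set is {(F), (H)}; (F) is listed earlier → (F).
That leaves (H) as the only ready step → (H).
That leaves (I) as the only ready step → (I).
(D) is the only step now ready → (D).

(C), (A), (B), (E), (G), (F), (H), (I), (D)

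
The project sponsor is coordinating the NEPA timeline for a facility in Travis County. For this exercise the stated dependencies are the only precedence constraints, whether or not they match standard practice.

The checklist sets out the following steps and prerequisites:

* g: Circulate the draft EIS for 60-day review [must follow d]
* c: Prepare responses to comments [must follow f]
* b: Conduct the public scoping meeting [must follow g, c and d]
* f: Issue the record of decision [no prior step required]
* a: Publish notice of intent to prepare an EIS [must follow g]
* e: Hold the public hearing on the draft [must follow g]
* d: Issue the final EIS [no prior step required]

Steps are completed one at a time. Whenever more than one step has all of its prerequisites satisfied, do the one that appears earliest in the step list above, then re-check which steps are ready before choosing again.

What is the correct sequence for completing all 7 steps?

f and d have no prerequisites; f is listed earlier, so f is first.
Ready: c and d. c is listed earlier → c.
Next only d has its prerequisites met → d.
g needed d, now all done → g.
b, a and e are all available; b is listed earlier → b.
Ready: a and e. a is listed earlier → a.
e is the only step now ready → e.

f, c, d, g, b, a, e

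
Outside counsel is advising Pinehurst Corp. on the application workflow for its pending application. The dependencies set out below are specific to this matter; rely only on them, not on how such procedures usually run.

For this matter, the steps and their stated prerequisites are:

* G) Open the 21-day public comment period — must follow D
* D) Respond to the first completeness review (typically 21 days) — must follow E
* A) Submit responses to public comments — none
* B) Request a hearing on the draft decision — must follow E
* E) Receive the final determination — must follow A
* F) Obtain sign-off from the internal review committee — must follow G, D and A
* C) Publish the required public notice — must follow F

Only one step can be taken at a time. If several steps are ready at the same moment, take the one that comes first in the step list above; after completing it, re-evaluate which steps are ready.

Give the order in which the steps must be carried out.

A, E, D, G, B, F, C

A is the only step with nothing outstanding, so it goes first.
E needed A, now all done → E.
Now D and B have their prerequisites met. D is listed earlier, so D next.
G now also ready, so the ready set is {G, B}; G is listed earlier → G.
F now also ready, so the ready set is {B, F}; B is listed earlier → B.
Next only F has its prerequisites met → F.
C is the only step now ready → C.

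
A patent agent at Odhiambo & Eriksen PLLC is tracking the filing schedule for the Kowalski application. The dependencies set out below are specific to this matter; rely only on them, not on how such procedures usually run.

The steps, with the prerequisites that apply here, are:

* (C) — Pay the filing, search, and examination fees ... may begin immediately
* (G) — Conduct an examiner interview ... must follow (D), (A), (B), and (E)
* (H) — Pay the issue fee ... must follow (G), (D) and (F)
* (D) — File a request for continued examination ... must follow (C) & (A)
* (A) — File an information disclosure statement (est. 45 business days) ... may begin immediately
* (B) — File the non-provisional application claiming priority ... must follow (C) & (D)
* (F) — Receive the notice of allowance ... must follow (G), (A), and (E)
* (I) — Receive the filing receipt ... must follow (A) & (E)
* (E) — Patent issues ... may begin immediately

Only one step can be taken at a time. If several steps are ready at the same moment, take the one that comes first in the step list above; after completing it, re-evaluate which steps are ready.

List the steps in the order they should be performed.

(C) → (A) → (D) → (B) → (E) → (G) → (F) → (H) → (I)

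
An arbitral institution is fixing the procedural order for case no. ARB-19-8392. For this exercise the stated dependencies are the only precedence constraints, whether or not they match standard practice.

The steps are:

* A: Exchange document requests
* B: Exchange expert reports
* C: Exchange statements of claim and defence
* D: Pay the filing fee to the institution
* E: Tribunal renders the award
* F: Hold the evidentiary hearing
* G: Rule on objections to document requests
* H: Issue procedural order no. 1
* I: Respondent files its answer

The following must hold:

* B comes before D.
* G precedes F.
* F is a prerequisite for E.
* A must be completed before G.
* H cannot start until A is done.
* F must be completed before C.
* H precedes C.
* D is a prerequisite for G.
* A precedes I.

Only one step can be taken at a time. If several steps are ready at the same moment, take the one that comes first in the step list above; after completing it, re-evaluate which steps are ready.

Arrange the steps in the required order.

A, B, D, G, F, E, H, C, I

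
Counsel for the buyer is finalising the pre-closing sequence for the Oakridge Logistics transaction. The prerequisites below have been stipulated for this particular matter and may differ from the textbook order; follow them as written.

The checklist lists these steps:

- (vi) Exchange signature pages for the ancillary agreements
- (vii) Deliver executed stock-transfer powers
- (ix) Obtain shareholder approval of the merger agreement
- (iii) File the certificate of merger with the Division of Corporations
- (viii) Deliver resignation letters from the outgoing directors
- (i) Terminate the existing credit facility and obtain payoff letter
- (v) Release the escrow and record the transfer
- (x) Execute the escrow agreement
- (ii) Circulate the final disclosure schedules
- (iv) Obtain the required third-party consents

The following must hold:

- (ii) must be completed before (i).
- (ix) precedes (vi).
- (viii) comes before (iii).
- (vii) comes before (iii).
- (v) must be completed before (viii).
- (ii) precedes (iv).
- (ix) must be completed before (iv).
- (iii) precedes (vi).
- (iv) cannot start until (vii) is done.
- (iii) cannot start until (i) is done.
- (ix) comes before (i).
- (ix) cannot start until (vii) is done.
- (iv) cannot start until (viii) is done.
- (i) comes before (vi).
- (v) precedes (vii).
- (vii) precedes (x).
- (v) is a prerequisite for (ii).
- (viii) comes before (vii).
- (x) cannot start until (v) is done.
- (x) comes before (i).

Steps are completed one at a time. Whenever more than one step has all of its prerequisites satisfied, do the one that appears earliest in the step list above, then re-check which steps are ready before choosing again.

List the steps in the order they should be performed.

(v) has no prerequisites → (v) first.
(viii) and (ii) are both available; (viii) is listed earlier → (viii).
(vii) now also ready, so the ready set is {(vii), (ii)}; (vii) is listed earlier → (vii).
(ix) and (x) now also ready, so the ready set is {(ix), (x), (ii)}; (ix) is listed earlier → (ix).
(x) and (ii) are both available; (x) is listed earlier → (x).
That leaves (ii) as the only ready step → (ii).
Now (i) and (iv) have their prerequisites met. (i) is listed earlier, so (i) next.
(iii) now also ready, so the ready set is {(iii), (iv)}; (iii) is listed earlier → (iii).
(vi) and (iv) are both available; (vi) is listed earlier → (vi).
(iv) is the only step now ready → (iv).

(v), (viii), (vii), (ix), (x), (ii), (i), (iii), (vi), (iv)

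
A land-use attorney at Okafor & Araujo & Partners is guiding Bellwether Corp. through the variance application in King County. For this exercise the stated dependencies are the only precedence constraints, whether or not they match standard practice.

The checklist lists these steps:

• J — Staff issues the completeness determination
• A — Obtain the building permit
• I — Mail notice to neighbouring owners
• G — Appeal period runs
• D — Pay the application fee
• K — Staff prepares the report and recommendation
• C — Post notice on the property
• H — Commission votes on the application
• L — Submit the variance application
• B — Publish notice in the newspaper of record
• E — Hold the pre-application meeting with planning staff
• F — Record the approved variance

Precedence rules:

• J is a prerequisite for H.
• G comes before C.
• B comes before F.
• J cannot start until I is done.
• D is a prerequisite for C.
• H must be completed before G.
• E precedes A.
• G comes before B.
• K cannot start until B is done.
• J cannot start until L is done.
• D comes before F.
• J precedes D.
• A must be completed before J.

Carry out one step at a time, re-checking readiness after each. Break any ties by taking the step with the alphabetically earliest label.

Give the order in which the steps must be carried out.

E → A → I → L → J → D → H → G → B → C → F → K

E, I and L have no prerequisites; E has the earlier label, so E is first.
A now also ready, so the ready set is {A, I, L}; A has the earlier label → A.
Ready: I and L. I has the earlier label → I.
L is the only step now ready → L.
J is the only step now ready → J.
D and H are both available; D has the earlier label → D.
H is the only step now ready → H.
G needed H, now all done → G.
Now B and C have their prerequisites met. B has the earlier label, so B next.
F and K now also ready, so the ready set is {C, F, K}; C has the earlier label → C.
F and K are both available; F has the earlier label → F.
K needed B, now all done → K.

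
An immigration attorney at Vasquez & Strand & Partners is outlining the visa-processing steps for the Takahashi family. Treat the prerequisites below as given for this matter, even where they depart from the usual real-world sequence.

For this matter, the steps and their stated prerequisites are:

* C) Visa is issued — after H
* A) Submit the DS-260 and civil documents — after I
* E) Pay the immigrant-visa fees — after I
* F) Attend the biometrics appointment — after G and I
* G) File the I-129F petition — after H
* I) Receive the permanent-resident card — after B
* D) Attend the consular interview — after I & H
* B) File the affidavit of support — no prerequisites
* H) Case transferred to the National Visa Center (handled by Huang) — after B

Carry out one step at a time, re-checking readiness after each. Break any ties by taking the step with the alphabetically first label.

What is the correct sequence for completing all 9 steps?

B H C G I A D E F

B has no prerequisites → B first.
H and I are both available; H has the earlier label → H.
Now C, G and I have their prerequisites met. C has the earlier label, so C next.
G and I are both available; G has the earlier label → G.
I needed B, now all done → I.
Now A, D, E and F have their prerequisites met. A has the earlier label, so A next.
Now D, E and F have their prerequisites met. D has the earlier label, so D next.
E and F are both available; E has the earlier label → E.
F is the only step now ready → F.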